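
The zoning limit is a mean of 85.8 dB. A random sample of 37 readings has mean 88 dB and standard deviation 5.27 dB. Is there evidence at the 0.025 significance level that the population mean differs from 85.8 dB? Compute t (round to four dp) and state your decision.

H0: μ = 85.8; H1: μ ≠ 85.8 (one-sample t-test, two-sided).
t = (x̄ − μ₀)/(s/√n) = (88 − 85.8)/(5.27/√37) = 2.5393
df = n − 1 = 36
Two-sided p-value ≈ 0.016
Since p ≈ 0.016 < α = 0.025, reject H0; the data support H1.

t = 2.5393; reject H0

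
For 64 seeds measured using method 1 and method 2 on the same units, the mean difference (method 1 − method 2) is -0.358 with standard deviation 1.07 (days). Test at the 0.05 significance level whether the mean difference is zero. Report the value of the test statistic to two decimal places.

-2.68

H0: μ_d = 0; H1: μ_d ≠ 0 (paired t-test on the differences, two-sided).
t = d̄/(s_d/√n) = -0.358/(1.07/√64) = -2.68
df = n − 1 = 63
Two-sided p-value ≈ 0.0095
Since p ≈ 0.0095 < α = 0.05, reject H0; the evidence is statistically significant.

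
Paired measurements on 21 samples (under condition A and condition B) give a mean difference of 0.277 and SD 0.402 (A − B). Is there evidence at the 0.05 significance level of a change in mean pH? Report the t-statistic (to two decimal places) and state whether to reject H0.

H0: μ_d = 0; H1: μ_d ≠ 0 (paired t-test on the differences, two-sided).
t = d̄/(s_d/√n) = 0.277/(0.402/√21) = 3.16
df = n − 1 = 20
Two-sided p-value ≈ 0.005
Since p ≈ 0.005 < α = 0.05, reject H0; the data support H1.

t = 3.16; reject H0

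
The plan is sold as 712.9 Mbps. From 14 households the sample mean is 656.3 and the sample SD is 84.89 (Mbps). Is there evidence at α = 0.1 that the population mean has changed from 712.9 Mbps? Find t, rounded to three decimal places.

H0: μ = 712.9; H1: μ ≠ 712.9 (one-sample t-test, two-sided).
t = (x̄ − μ₀)/(s/√n) = (656.3 − 712.9)/(84.89/√14) = -2.495
df = n − 1 = 13
Two-sided p-value ≈ 0.0269
Since p ≈ 0.0269 < α = 0.1, reject H0; the evidence is statistically significant.

-2.495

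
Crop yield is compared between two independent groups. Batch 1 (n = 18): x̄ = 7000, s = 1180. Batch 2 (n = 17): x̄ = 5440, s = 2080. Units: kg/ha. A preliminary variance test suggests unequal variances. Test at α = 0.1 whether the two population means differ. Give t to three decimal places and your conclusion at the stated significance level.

Let group 1 = batch 1, group 2 = batch 2. H0: μ_1 = μ_2; H1: μ_1 ≠ μ_2 (Welch's two-sample t-test, two-sided).
t = (x̄_1 − x̄_2)/√(s_1²/n_1 + s_2²/n_2) = (7000 − 5440)/√(1180²/18 + 2080²/17) = 2.708
Welch–Satterthwaite df ≈ 25.03
Two-sided p-value ≈ 0.0120
Since p ≈ 0.0120 < α = 0.1, reject H0; the data support H1.

t = 2.708; reject H0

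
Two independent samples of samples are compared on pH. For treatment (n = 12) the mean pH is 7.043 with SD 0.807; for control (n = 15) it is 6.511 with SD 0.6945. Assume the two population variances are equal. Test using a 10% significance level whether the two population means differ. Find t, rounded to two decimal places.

1.84

Let group 1 = treatment, group 2 = control. H0: μ_1 = μ_2; H1: μ_1 ≠ μ_2 (two-sample pooled-variance t-test, two-sided).
s_p² = [(12−1)·0.807² + (15−1)·0.6945²]/(12+15−2) = 0.556655
t = (7.043 − 6.511)/√[0.556655·(1/12 + 1/15)] = 1.84
df = n₁ + n₂ − 2 = 25
Two-sided p-value ≈ 0.0775
Since p ≈ 0.0775 < α = 0.1, reject H0; the evidence is statistically significant.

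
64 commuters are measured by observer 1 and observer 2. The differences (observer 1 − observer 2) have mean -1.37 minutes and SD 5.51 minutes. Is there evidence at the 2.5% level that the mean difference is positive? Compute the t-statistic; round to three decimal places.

-1.989

H0: μ_d = 0; H1: μ_d > 0 (paired t-test on the differences, right-tailed).
t = d̄/(s_d/√n) = -1.37/(5.51/√64) = -1.989
df = n − 1 = 63
p-value = P(T ≥ -1.989) ≈ 0.974
Since p ≈ 0.974 > α = 0.025, fail to reject H0; the evidence is not statistically significant.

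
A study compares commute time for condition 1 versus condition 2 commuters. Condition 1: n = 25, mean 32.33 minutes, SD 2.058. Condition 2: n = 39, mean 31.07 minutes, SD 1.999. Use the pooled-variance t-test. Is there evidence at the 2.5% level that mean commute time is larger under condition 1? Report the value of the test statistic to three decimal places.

Let group 1 = condition 1, group 2 = condition 2. H0: μ_1 = μ_2; H1: μ_1 > μ_2 (two-sample pooled-variance t-test, right-tailed).
s_p² = [(25−1)·2.058² + (39−1)·1.999²]/(25+39−2) = 4.08866
t = (32.33 − 31.07)/√[4.08866·(1/25 + 1/39)] = 2.432
df = n₁ + n₂ − 2 = 62
p-value = P(T ≥ 2.432) ≈ 0.0090
Since p ≈ 0.0090 < α = 0.025, reject H0; the evidence is statistically significant.

2.432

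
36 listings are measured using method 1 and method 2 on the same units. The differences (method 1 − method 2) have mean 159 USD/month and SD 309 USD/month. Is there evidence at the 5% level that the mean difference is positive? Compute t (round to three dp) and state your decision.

H0: μ_d = 0; H1: μ_d > 0 (paired t-test on the differences, right-tailed).
t = d̄/(s_d/√n) = 159/(309/√36) = 3.087
df = n − 1 = 35
p-value = P(T ≥ 3.087) ≈ 0.0020
Since p ≈ 0.0020 < α = 0.05, reject H0; the data support H1.

t = 3.087; reject H0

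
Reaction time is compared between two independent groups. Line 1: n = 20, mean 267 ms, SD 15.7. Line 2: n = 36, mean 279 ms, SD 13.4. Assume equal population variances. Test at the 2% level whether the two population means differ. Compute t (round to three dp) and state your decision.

t = -3.019; reject H0

Let group 1 = line 1, group 2 = line 2. H0: μ_1 = μ_2; H1: μ_1 ≠ μ_2 (two-sample pooled-variance t-test, two-sided).
s_p² = [(20−1)·15.7² + (36−1)·13.4²]/(20+36−2) = 203.109
t = (267 − 279)/√[203.109·(1/20 + 1/36)] = -3.019
df = n₁ + n₂ − 2 = 54
Two-sided p-value ≈ 0.0039
Since p ≈ 0.0039 < α = 0.02, reject H0; the data support H1.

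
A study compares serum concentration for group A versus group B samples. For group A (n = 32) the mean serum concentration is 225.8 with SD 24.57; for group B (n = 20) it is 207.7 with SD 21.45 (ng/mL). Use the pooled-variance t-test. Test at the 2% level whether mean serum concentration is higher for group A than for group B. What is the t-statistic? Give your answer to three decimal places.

2.710

Let group 1 = group A, group 2 = group B. H0: μ_1 = μ_2; H1: μ_1 > μ_2 (two-sample pooled-variance t-test, right-tailed).
s_p² = [(32−1)·24.57² + (20−1)·21.45²]/(32+20−2) = 549.124
t = (225.8 − 207.7)/√[549.124·(1/32 + 1/20)] = 2.710
df = n₁ + n₂ − 2 = 50
p-value = P(T ≥ 2.710) ≈ 0.005
Since p ≈ 0.005 < α = 0.02, reject H0; the data support H1.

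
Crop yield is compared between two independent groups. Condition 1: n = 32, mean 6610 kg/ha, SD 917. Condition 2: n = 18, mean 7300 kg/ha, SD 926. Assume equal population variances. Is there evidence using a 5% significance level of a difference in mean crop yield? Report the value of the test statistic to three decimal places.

-2.545

Let group 1 = condition 1, group 2 = condition 2. H0: μ_1 = μ_2; H1: μ_1 ≠ μ_2 (two-sample pooled-variance t-test, two-sided).
s_p² = [(32−1)·917² + (18−1)·926²]/(32+18−2) = 846764
t = (6610 − 7300)/√[846764·(1/32 + 1/18)] = -2.545
df = n₁ + n₂ − 2 = 48
Two-sided p-value ≈ 0.014
Since p ≈ 0.014 < α = 0.05, reject H0; the data support H1.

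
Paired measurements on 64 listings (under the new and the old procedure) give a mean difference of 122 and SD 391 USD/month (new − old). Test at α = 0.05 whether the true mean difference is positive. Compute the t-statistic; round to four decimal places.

2.4962

H0: μ_d = 0; H1: μ_d > 0 (paired t-test on the differences, right-tailed).
t = d̄/(s_d/√n) = 122/(391/√64) = 2.4962
df = n − 1 = 63
p-value = P(T ≥ 2.4962) ≈ 0.008
Since p ≈ 0.008 < α = 0.05, reject H0; the evidence is statistically significant.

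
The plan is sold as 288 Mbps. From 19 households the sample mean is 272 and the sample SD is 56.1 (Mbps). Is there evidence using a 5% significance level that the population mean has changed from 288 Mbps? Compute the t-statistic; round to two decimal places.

-1.24

H0: μ = 288; H1: μ ≠ 288 (one-sample t-test, two-sided).
t = (x̄ − μ₀)/(s/√n) = (272 − 288)/(56.1/√19) = -1.24
df = n − 1 = 18
Two-sided p-value ≈ 0.2298
Since p ≈ 0.2298 > α = 0.05, fail to reject H0; the data do not provide sufficient evidence against H0.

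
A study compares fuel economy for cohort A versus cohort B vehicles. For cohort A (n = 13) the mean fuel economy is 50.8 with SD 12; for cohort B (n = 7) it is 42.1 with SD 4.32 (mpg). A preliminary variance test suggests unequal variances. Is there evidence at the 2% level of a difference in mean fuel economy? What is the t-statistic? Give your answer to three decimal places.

2.347

Let group 1 = cohort A, group 2 = cohort B. H0: μ_1 = μ_2; H1: μ_1 ≠ μ_2 (Welch's two-sample t-test, two-sided).
t = (x̄_1 − x̄_2)/√(s_1²/n_1 + s_2²/n_2) = (50.8 − 42.1)/√(12²/13 + 4.32²/7) = 2.347
Welch–Satterthwaite df ≈ 16.55
Two-sided p-value ≈ 0.0317
Since p ≈ 0.0317 > α = 0.02, fail to reject H0; the data do not provide sufficient evidence against H0.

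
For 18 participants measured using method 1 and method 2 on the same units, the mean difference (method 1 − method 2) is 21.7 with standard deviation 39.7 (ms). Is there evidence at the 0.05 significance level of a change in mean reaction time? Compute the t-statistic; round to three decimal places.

H0: μ_d = 0; H1: μ_d ≠ 0 (paired t-test on the differences, two-sided).
t = d̄/(s_d/√n) = 21.7/(39.7/√18) = 2.319
df = n − 1 = 17
Two-sided p-value ≈ 0.0331
Since p ≈ 0.0331 < α = 0.05, reject H0; the data support H1.

2.319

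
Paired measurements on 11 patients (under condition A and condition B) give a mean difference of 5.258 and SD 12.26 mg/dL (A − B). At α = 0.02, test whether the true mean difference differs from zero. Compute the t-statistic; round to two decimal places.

H0: μ_d = 0; H1: μ_d ≠ 0 (paired t-test on the differences, two-sided).
t = d̄/(s_d/√n) = 5.258/(12.26/√11) = 1.42
df = n − 1 = 10
Two-sided p-value ≈ 0.185
Since p ≈ 0.185 > α = 0.02, fail to reject H0; the evidence is not statistically significant.

1.42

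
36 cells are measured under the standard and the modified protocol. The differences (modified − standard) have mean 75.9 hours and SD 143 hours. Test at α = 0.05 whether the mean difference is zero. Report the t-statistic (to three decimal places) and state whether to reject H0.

t = 3.185; reject H0

H0: μ_d = 0; H1: μ_d ≠ 0 (paired t-test on the differences, two-sided).
t = d̄/(s_d/√n) = 75.9/(143/√36) = 3.185
df = n − 1 = 35
Two-sided p-value ≈ 0.003
Since p ≈ 0.003 < α = 0.05, reject H0; the evidence is statistically significant.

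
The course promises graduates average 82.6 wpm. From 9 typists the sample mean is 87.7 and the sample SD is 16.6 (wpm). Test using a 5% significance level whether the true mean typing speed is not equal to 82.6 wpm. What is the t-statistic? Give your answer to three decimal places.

H0: μ = 82.6; H1: μ ≠ 82.6 (one-sample t-test, two-sided).
t = (x̄ − μ₀)/(s/√n) = (87.7 − 82.6)/(16.6/√9) = 0.922
df = n − 1 = 8
Two-sided p-value ≈ 0.3836
Since p ≈ 0.3836 > α = 0.05, fail to reject H0; the evidence is not statistically significant.

0.922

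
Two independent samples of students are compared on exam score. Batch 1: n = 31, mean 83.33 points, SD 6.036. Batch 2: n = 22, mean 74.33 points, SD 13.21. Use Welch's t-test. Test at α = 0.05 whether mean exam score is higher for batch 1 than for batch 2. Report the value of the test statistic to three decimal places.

2.982

Let group 1 = batch 1, group 2 = batch 2. H0: μ_1 = μ_2; H1: μ_1 > μ_2 (Welch's two-sample t-test, right-tailed).
t = (x̄_1 − x̄_2)/√(s_1²/n_1 + s_2²/n_2) = (83.33 − 74.33)/√(6.036²/31 + 13.21²/22) = 2.982
Welch–Satterthwaite df ≈ 27.27
p-value = P(T ≥ 2.982) ≈ 0.0030
Since p ≈ 0.0030 < α = 0.05, reject H0; the evidence is statistically significant.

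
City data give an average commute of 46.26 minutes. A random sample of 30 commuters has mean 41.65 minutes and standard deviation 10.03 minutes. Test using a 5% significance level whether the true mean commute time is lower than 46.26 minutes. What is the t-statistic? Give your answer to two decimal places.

-2.52

H0: μ = 46.26; H1: μ < 46.26 (one-sample t-test, left-tailed).
t = (x̄ − μ₀)/(s/√n) = (41.65 − 46.26)/(10.03/√30) = -2.52
df = n − 1 = 29
p-value = P(T ≤ -2.52) ≈ 0.009
Since p ≈ 0.009 < α = 0.05, reject H0; the evidence is statistically significant.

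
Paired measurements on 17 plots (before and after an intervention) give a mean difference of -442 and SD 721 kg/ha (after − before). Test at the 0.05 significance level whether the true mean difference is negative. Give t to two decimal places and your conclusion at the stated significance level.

H0: μ_d = 0; H1: μ_d < 0 (paired t-test on the differences, left-tailed).
t = d̄/(s_d/√n) = -442/(721/√17) = -2.53
df = n − 1 = 16
p-value = P(T ≤ -2.53) ≈ 0.011
Since p ≈ 0.011 < α = 0.05, reject H0; the evidence is statistically significant.

t = -2.53; reject H0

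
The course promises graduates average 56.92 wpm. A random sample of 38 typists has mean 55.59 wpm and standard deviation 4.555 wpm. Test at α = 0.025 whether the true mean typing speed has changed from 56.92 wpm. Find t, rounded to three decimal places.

H0: μ = 56.92; H1: μ ≠ 56.92 (one-sample t-test, two-sided).
t = (x̄ − μ₀)/(s/√n) = (55.59 − 56.92)/(4.555/√38) = -1.800
df = n − 1 = 37
Two-sided p-value ≈ 0.0800
Since p ≈ 0.0800 > α = 0.025, fail to reject H0; the evidence is not statistically significant.

-1.800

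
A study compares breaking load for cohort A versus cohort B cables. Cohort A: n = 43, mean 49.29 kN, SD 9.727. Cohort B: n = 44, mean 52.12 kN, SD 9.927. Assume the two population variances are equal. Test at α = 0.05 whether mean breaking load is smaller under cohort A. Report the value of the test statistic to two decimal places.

-1.34

Let group 1 = cohort A, group 2 = cohort B. H0: μ_1 = μ_2; H1: μ_1 < μ_2 (two-sample pooled-variance t-test, left-tailed).
s_p² = [(43−1)·9.727² + (44−1)·9.927²]/(43+44−2) = 96.6031
t = (49.29 − 52.12)/√[96.6031·(1/43 + 1/44)] = -1.34
df = n₁ + n₂ − 2 = 85
p-value = P(T ≤ -1.34) ≈ 0.091
Since p ≈ 0.091 > α = 0.05, fail to reject H0; the data do not provide sufficient evidence against H0.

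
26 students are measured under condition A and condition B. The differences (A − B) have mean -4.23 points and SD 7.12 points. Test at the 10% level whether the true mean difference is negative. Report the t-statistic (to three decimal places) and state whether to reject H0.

t = -3.029; reject H0

H0: μ_d = 0; H1: μ_d < 0 (paired t-test on the differences, left-tailed).
t = d̄/(s_d/√n) = -4.23/(7.12/√26) = -3.029
df = n − 1 = 25
p-value = P(T ≤ -3.029) ≈ 0.003
Since p ≈ 0.003 < α = 0.1, reject H0; the data support H1.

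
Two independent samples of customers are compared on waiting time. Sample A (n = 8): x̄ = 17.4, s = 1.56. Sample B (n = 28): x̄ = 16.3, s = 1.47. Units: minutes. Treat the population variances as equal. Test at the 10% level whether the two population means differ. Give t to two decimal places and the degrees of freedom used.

t = 1.84, df = 34

Let group 1 = sample A, group 2 = sample B. H0: μ_1 = μ_2; H1: μ_1 ≠ μ_2 (two-sample pooled-variance t-test, two-sided).
s_p² = [(8−1)·1.56² + (28−1)·1.47²]/(8+28−2) = 2.21704
t = (17.4 − 16.3)/√[2.21704·(1/8 + 1/28)] = 1.84
df = n₁ + n₂ − 2 = 34
Two-sided p-value ≈ 0.0741
Since p ≈ 0.0741 < α = 0.1, reject H0; the data support H1.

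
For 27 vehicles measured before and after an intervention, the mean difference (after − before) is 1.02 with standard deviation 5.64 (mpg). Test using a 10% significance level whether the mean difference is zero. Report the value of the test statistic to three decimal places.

H0: μ_d = 0; H1: μ_d ≠ 0 (paired t-test on the differences, two-sided).
t = d̄/(s_d/√n) = 1.02/(5.64/√27) = 0.940
df = n − 1 = 26
Two-sided p-value ≈ 0.3560
Since p ≈ 0.3560 > α = 0.1, fail to reject H0; the evidence is not statistically significant.

0.940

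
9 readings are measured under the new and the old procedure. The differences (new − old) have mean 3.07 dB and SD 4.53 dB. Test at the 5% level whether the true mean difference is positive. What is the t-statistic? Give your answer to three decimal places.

2.033

H0: μ_d = 0; H1: μ_d > 0 (paired t-test on the differences, right-tailed).
t = d̄/(s_d/√n) = 3.07/(4.53/√9) = 2.033
df = n − 1 = 8
p-value = P(T ≥ 2.033) ≈ 0.038
Since p ≈ 0.038 < α = 0.05, reject H0; the data support H1.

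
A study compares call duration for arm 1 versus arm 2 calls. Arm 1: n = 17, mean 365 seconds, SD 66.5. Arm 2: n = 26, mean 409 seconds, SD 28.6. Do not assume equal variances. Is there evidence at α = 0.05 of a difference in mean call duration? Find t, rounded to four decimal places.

Let group 1 = arm 1, group 2 = arm 2. H0: μ_1 = μ_2; H1: μ_1 ≠ μ_2 (Welch's two-sample t-test, two-sided).
t = (x̄_1 − x̄_2)/√(s_1²/n_1 + s_2²/n_2) = (365 − 409)/√(66.5²/17 + 28.6²/26) = -2.5767
Welch–Satterthwaite df ≈ 19.92
Two-sided p-value ≈ 0.018
Since p ≈ 0.018 < α = 0.05, reject H0; the data support H1.

-2.5767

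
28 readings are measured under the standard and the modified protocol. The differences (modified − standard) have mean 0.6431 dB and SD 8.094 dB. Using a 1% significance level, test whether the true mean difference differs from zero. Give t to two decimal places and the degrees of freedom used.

t = 0.42, df = 27

H0: μ_d = 0; H1: μ_d ≠ 0 (paired t-test on the differences, two-sided).
t = d̄/(s_d/√n) = 0.6431/(8.094/√28) = 0.42
df = n − 1 = 27
Two-sided p-value ≈ 0.6775
Since p ≈ 0.6775 > α = 0.01, fail to reject H0; the evidence is not statistically significant.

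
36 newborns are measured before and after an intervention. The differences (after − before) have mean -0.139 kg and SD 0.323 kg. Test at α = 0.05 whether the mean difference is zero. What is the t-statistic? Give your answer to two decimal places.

H0: μ_d = 0; H1: μ_d ≠ 0 (paired t-test on the differences, two-sided).
t = d̄/(s_d/√n) = -0.139/(0.323/√36) = -2.58
df = n − 1 = 35
Two-sided p-value ≈ 0.014
Since p ≈ 0.014 < α = 0.05, reject H0; the data support H1.

-2.58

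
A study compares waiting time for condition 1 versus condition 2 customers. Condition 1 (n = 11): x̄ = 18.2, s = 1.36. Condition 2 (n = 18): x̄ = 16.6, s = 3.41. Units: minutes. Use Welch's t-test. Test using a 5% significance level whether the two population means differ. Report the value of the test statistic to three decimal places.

1.773

Let group 1 = condition 1, group 2 = condition 2. H0: μ_1 = μ_2; H1: μ_1 ≠ μ_2 (Welch's two-sample t-test, two-sided).
t = (x̄_1 − x̄_2)/√(s_1²/n_1 + s_2²/n_2) = (18.2 − 16.6)/√(1.36²/11 + 3.41²/18) = 1.773
Welch–Satterthwaite df ≈ 24.21
Two-sided p-value ≈ 0.0888
Since p ≈ 0.0888 > α = 0.05, fail to reject H0; the data do not provide sufficient evidence against H0.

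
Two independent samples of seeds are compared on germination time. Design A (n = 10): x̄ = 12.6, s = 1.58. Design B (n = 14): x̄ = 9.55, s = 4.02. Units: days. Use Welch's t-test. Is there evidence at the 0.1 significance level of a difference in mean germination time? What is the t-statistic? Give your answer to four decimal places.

Let group 1 = design A, group 2 = design B. H0: μ_1 = μ_2; H1: μ_1 ≠ μ_2 (Welch's two-sample t-test, two-sided).
t = (x̄_1 − x̄_2)/√(s_1²/n_1 + s_2²/n_2) = (12.6 − 9.55)/√(1.58²/10 + 4.02²/14) = 2.5741
Welch–Satterthwaite df ≈ 18.01
Two-sided p-value ≈ 0.019
Since p ≈ 0.019 < α = 0.1, reject H0; the evidence is statistically significant.

2.5741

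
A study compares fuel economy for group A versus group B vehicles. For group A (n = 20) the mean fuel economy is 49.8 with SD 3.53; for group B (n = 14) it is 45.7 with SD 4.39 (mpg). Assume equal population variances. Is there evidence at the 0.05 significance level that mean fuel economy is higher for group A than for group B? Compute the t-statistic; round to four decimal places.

3.0151

Let group 1 = group A, group 2 = group B. H0: μ_1 = μ_2; H1: μ_1 > μ_2 (two-sample pooled-variance t-test, right-tailed).
s_p² = [(20−1)·3.53² + (14−1)·4.39²]/(20+14−2) = 15.2279
t = (49.8 − 45.7)/√[15.2279·(1/20 + 1/14)] = 3.0151
df = n₁ + n₂ − 2 = 32
p-value = P(T ≥ 3.0151) ≈ 0.0025
Since p ≈ 0.0025 < α = 0.05, reject H0; the evidence is statistically significant.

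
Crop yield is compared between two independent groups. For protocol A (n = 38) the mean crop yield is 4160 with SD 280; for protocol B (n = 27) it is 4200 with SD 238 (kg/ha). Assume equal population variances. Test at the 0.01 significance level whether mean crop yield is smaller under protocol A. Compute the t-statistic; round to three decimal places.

-0.603

Let group 1 = protocol A, group 2 = protocol B. H0: μ_1 = μ_2; H1: μ_1 < μ_2 (two-sample pooled-variance t-test, left-tailed).
s_p² = [(38−1)·280² + (27−1)·238²]/(38+27−2) = 69421.3
t = (4160 − 4200)/√[69421.3·(1/38 + 1/27)] = -0.603
df = n₁ + n₂ − 2 = 63
p-value = P(T ≤ -0.603) ≈ 0.274
Since p ≈ 0.274 > α = 0.01, fail to reject H0; the data do not provide sufficient evidence against H0.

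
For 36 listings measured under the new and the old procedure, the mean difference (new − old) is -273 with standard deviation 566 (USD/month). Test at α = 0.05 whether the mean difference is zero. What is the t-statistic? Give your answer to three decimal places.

H0: μ_d = 0; H1: μ_d ≠ 0 (paired t-test on the differences, two-sided).
t = d̄/(s_d/√n) = -273/(566/√36) = -2.894
df = n − 1 = 35
Two-sided p-value ≈ 0.007
Since p ≈ 0.007 < α = 0.05, reject H0; the data support H1.

-2.894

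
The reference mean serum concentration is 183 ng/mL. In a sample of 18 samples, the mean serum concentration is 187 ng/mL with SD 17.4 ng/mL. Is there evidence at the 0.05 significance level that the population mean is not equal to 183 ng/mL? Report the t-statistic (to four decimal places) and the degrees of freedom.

H0: μ = 183; H1: μ ≠ 183 (one-sample t-test, two-sided).
t = (x̄ − μ₀)/(s/√n) = (187 − 183)/(17.4/√18) = 0.9753
df = n − 1 = 17
Two-sided p-value ≈ 0.3431
Since p ≈ 0.3431 > α = 0.05, fail to reject H0; the data do not provide sufficient evidence against H0.

t = 0.9753, df = 17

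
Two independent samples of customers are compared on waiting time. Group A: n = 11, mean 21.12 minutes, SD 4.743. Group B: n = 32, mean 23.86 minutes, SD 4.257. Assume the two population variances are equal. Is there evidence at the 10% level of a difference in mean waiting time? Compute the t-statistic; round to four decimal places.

-1.7896

Let group 1 = group A, group 2 = group B. H0: μ_1 = μ_2; H1: μ_1 ≠ μ_2 (two-sample pooled-variance t-test, two-sided).
s_p² = [(11−1)·4.743² + (32−1)·4.257²]/(11+32−2) = 19.1889
t = (21.12 − 23.86)/√[19.1889·(1/11 + 1/32)] = -1.7896
df = n₁ + n₂ − 2 = 41
Two-sided p-value ≈ 0.0809
Since p ≈ 0.0809 < α = 0.1, reject H0; the evidence is statistically significant.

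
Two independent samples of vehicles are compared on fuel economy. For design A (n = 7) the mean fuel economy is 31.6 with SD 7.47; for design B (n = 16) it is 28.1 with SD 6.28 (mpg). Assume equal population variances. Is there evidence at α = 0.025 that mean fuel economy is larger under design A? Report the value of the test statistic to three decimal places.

1.163

Let group 1 = design A, group 2 = design B. H0: μ_1 = μ_2; H1: μ_1 > μ_2 (two-sample pooled-variance t-test, right-tailed).
s_p² = [(7−1)·7.47² + (16−1)·6.28²]/(7+16−2) = 44.1134
t = (31.6 − 28.1)/√[44.1134·(1/7 + 1/16)] = 1.163
df = n₁ + n₂ − 2 = 21
p-value = P(T ≥ 1.163) ≈ 0.129
Since p ≈ 0.129 > α = 0.025, fail to reject H0; the evidence is not statistically significant.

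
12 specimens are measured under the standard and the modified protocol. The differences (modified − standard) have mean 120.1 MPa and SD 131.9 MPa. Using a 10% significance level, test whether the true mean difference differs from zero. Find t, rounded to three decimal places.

3.154

H0: μ_d = 0; H1: μ_d ≠ 0 (paired t-test on the differences, two-sided).
t = d̄/(s_d/√n) = 120.1/(131.9/√12) = 3.154
df = n − 1 = 11
Two-sided p-value ≈ 0.0092
Since p ≈ 0.0092 < α = 0.1, reject H0; the data support H1.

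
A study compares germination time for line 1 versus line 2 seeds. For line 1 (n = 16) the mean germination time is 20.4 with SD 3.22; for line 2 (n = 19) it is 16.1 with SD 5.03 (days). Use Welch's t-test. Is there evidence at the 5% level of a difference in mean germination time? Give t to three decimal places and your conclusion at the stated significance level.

t = 3.056; reject H0

Let group 1 = line 1, group 2 = line 2. H0: μ_1 = μ_2; H1: μ_1 ≠ μ_2 (Welch's two-sample t-test, two-sided).
t = (x̄_1 − x̄_2)/√(s_1²/n_1 + s_2²/n_2) = (20.4 − 16.1)/√(3.22²/16 + 5.03²/19) = 3.056
Welch–Satterthwaite df ≈ 30.98
Two-sided p-value ≈ 0.005
Since p ≈ 0.005 < α = 0.05, reject H0; the data support H1.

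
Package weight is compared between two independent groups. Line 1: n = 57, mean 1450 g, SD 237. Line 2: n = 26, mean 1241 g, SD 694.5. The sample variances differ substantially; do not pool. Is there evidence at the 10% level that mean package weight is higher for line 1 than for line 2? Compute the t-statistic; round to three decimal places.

Let group 1 = line 1, group 2 = line 2. H0: μ_1 = μ_2; H1: μ_1 > μ_2 (Welch's two-sample t-test, right-tailed).
t = (x̄_1 − x̄_2)/√(s_1²/n_1 + s_2²/n_2) = (1450 − 1241)/√(237²/57 + 694.5²/26) = 1.495
Welch–Satterthwaite df ≈ 27.69
p-value = P(T ≥ 1.495) ≈ 0.0731
Since p ≈ 0.0731 < α = 0.1, reject H0; the data support H1.

1.495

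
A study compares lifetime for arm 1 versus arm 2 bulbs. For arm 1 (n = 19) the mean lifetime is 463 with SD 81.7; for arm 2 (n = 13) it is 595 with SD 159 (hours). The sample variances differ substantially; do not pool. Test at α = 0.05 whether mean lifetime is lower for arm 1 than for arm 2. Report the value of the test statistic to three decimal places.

-2.755

Let group 1 = arm 1, group 2 = arm 2. H0: μ_1 = μ_2; H1: μ_1 < μ_2 (Welch's two-sample t-test, left-tailed).
t = (x̄_1 − x̄_2)/√(s_1²/n_1 + s_2²/n_2) = (463 − 595)/√(81.7²/19 + 159²/13) = -2.755
Welch–Satterthwaite df ≈ 16.37
p-value = P(T ≤ -2.755) ≈ 0.007
Since p ≈ 0.007 < α = 0.05, reject H0; the data support H1.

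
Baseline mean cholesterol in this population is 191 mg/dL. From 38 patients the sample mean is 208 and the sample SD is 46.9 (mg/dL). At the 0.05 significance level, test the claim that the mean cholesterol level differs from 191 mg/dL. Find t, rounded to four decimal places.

H0: μ = 191; H1: μ ≠ 191 (one-sample t-test, two-sided).
t = (x̄ − μ₀)/(s/√n) = (208 − 191)/(46.9/√38) = 2.2344
df = n − 1 = 37
Two-sided p-value ≈ 0.0316
Since p ≈ 0.0316 < α = 0.05, reject H0; the data support H1.

2.2344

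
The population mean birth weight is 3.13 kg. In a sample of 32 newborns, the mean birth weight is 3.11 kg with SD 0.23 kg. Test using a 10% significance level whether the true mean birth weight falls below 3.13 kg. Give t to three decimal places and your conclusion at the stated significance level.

H0: μ = 3.13; H1: μ < 3.13 (one-sample t-test, left-tailed).
t = (x̄ − μ₀)/(s/√n) = (3.11 − 3.13)/(0.23/√32) = -0.492
df = n − 1 = 31
p-value = P(T ≤ -0.492) ≈ 0.3131
Since p ≈ 0.3131 > α = 0.1, fail to reject H0; the evidence is not statistically significant.

t = -0.492; fail to reject H0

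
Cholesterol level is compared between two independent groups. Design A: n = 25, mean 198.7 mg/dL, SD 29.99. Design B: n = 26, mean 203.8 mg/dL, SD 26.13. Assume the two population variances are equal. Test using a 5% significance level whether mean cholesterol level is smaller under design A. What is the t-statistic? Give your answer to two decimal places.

-0.65

Let group 1 = design A, group 2 = design B. H0: μ_1 = μ_2; H1: μ_1 < μ_2 (two-sample pooled-variance t-test, left-tailed).
s_p² = [(25−1)·29.99² + (26−1)·26.13²]/(25+26−2) = 788.878
t = (198.7 − 203.8)/√[788.878·(1/25 + 1/26)] = -0.65
df = n₁ + n₂ − 2 = 49
p-value = P(T ≤ -0.65) ≈ 0.2599
Since p ≈ 0.2599 > α = 0.05, fail to reject H0; the evidence is not statistically significant.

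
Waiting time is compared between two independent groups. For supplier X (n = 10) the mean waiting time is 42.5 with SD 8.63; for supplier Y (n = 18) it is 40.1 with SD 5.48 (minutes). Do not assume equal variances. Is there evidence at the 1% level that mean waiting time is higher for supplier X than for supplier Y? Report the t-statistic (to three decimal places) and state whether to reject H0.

Let group 1 = supplier X, group 2 = supplier Y. H0: μ_1 = μ_2; H1: μ_1 > μ_2 (Welch's two-sample t-test, right-tailed).
t = (x̄_1 − x̄_2)/√(s_1²/n_1 + s_2²/n_2) = (42.5 − 40.1)/√(8.63²/10 + 5.48²/18) = 0.795
Welch–Satterthwaite df ≈ 13.13
p-value = P(T ≥ 0.795) ≈ 0.220
Since p ≈ 0.220 > α = 0.01, fail to reject H0; the evidence is not statistically significant.

t = 0.795; fail to reject H0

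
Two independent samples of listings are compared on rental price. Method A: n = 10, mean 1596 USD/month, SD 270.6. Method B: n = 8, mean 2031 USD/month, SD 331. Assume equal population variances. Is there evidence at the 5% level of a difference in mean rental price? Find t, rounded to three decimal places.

-3.072

Let group 1 = method A, group 2 = method B. H0: μ_1 = μ_2; H1: μ_1 ≠ μ_2 (two-sample pooled-variance t-test, two-sided).
s_p² = [(10−1)·270.6² + (8−1)·331²]/(10+8−2) = 89121.6
t = (1596 − 2031)/√[89121.6·(1/10 + 1/8)] = -3.072
df = n₁ + n₂ − 2 = 16
Two-sided p-value ≈ 0.007
Since p ≈ 0.007 < α = 0.05, reject H0; the data support H1.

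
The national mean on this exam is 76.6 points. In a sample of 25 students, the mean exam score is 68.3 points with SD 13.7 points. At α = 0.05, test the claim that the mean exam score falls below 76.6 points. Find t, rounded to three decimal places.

-3.029

H0: μ = 76.6; H1: μ < 76.6 (one-sample t-test, left-tailed).
t = (x̄ − μ₀)/(s/√n) = (68.3 − 76.6)/(13.7/√25) = -3.029
df = n − 1 = 24
p-value = P(T ≤ -3.029) ≈ 0.003
Since p ≈ 0.003 < α = 0.05, reject H0; the evidence is statistically significant.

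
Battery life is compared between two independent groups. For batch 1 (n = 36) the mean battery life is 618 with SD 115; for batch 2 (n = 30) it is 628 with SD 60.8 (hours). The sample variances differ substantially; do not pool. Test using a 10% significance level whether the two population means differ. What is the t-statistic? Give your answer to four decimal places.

-0.4515

Let group 1 = batch 1, group 2 = batch 2. H0: μ_1 = μ_2; H1: μ_1 ≠ μ_2 (Welch's two-sample t-test, two-sided).
t = (x̄_1 − x̄_2)/√(s_1²/n_1 + s_2²/n_2) = (618 − 628)/√(115²/36 + 60.8²/30) = -0.4515
Welch–Satterthwaite df ≈ 54.96
Two-sided p-value ≈ 0.6534
Since p ≈ 0.6534 > α = 0.1, fail to reject H0; the data do not provide sufficient evidence against H0.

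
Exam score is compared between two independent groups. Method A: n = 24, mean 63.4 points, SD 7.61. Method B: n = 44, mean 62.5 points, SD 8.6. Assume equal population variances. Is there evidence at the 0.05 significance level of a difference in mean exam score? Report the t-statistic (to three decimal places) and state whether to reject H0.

t = 0.429; fail to reject H0

Let group 1 = method A, group 2 = method B. H0: μ_1 = μ_2; H1: μ_1 ≠ μ_2 (two-sample pooled-variance t-test, two-sided).
s_p² = [(24−1)·7.61² + (44−1)·8.6²]/(24+44−2) = 68.3675
t = (63.4 − 62.5)/√[68.3675·(1/24 + 1/44)] = 0.429
df = n₁ + n₂ − 2 = 66
Two-sided p-value ≈ 0.669
Since p ≈ 0.669 > α = 0.05, fail to reject H0; the data do not provide sufficient evidence against H0.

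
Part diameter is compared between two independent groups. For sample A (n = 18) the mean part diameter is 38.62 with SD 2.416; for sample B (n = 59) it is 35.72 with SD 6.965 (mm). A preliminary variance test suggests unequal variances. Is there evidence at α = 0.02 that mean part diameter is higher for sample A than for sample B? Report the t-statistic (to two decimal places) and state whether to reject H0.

t = 2.71; reject H0

Let group 1 = sample A, group 2 = sample B. H0: μ_1 = μ_2; H1: μ_1 > μ_2 (Welch's two-sample t-test, right-tailed).
t = (x̄_1 − x̄_2)/√(s_1²/n_1 + s_2²/n_2) = (38.62 − 35.72)/√(2.416²/18 + 6.965²/59) = 2.71
Welch–Satterthwaite df ≈ 73.67
p-value = P(T ≥ 2.71) ≈ 0.004
Since p ≈ 0.004 < α = 0.02, reject H0; the data support H1.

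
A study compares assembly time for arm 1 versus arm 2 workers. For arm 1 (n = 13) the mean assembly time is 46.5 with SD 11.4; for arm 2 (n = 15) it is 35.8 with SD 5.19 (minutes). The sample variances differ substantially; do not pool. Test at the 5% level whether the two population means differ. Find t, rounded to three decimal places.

3.116

Let group 1 = arm 1, group 2 = arm 2. H0: μ_1 = μ_2; H1: μ_1 ≠ μ_2 (Welch's two-sample t-test, two-sided).
t = (x̄_1 − x̄_2)/√(s_1²/n_1 + s_2²/n_2) = (46.5 − 35.8)/√(11.4²/13 + 5.19²/15) = 3.116
Welch–Satterthwaite df ≈ 16.25
Two-sided p-value ≈ 0.0066
Since p ≈ 0.0066 < α = 0.05, reject H0; the data support H1.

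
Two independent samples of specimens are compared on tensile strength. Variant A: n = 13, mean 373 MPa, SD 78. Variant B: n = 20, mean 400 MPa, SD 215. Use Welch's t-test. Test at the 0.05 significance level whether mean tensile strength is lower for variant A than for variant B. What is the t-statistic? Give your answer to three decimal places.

-0.512

Let group 1 = variant A, group 2 = variant B. H0: μ_1 = μ_2; H1: μ_1 < μ_2 (Welch's two-sample t-test, left-tailed).
t = (x̄_1 − x̄_2)/√(s_1²/n_1 + s_2²/n_2) = (373 − 400)/√(78²/13 + 215²/20) = -0.512
Welch–Satterthwaite df ≈ 25.80
p-value = P(T ≤ -0.512) ≈ 0.306
Since p ≈ 0.306 > α = 0.05, fail to reject H0; the evidence is not statistically significant.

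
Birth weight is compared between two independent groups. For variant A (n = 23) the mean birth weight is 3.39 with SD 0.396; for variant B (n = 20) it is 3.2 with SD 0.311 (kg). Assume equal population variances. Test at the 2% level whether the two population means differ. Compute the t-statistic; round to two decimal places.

Let group 1 = variant A, group 2 = variant B. H0: μ_1 = μ_2; H1: μ_1 ≠ μ_2 (two-sample pooled-variance t-test, two-sided).
s_p² = [(23−1)·0.396² + (20−1)·0.311²]/(23+20−2) = 0.128967
t = (3.39 − 3.2)/√[0.128967·(1/23 + 1/20)] = 1.73
df = n₁ + n₂ − 2 = 41
Two-sided p-value ≈ 0.091
Since p ≈ 0.091 > α = 0.02, fail to reject H0; the data do not provide sufficient evidence against H0.

1.73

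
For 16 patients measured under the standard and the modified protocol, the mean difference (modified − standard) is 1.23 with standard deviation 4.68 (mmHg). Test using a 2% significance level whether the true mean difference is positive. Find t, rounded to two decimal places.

H0: μ_d = 0; H1: μ_d > 0 (paired t-test on the differences, right-tailed).
t = d̄/(s_d/√n) = 1.23/(4.68/√16) = 1.05
df = n − 1 = 15
p-value = P(T ≥ 1.05) ≈ 0.155
Since p ≈ 0.155 > α = 0.02, fail to reject H0; the evidence is not statistically significant.

1.05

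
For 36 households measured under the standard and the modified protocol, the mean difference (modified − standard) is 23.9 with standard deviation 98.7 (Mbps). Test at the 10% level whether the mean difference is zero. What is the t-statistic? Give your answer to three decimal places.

H0: μ_d = 0; H1: μ_d ≠ 0 (paired t-test on the differences, two-sided).
t = d̄/(s_d/√n) = 23.9/(98.7/√36) = 1.453
df = n − 1 = 35
Two-sided p-value ≈ 0.1552
Since p ≈ 0.1552 > α = 0.1, fail to reject H0; the evidence is not statistically significant.

1.453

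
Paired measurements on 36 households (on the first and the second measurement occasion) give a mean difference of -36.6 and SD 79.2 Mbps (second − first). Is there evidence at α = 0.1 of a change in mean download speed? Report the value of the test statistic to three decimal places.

-2.773

H0: μ_d = 0; H1: μ_d ≠ 0 (paired t-test on the differences, two-sided).
t = d̄/(s_d/√n) = -36.6/(79.2/√36) = -2.773
df = n − 1 = 35
Two-sided p-value ≈ 0.0088
Since p ≈ 0.0088 < α = 0.1, reject H0; the evidence is statistically significant.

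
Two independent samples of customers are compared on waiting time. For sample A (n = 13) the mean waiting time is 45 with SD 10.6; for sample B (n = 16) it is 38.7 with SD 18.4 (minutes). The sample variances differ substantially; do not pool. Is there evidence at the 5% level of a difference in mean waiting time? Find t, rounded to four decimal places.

1.1540

Let group 1 = sample A, group 2 = sample B. H0: μ_1 = μ_2; H1: μ_1 ≠ μ_2 (Welch's two-sample t-test, two-sided).
t = (x̄_1 − x̄_2)/√(s_1²/n_1 + s_2²/n_2) = (45 − 38.7)/√(10.6²/13 + 18.4²/16) = 1.1540
Welch–Satterthwaite df ≈ 24.62
Two-sided p-value ≈ 0.2596
Since p ≈ 0.2596 > α = 0.05, fail to reject H0; the evidence is not statistically significant.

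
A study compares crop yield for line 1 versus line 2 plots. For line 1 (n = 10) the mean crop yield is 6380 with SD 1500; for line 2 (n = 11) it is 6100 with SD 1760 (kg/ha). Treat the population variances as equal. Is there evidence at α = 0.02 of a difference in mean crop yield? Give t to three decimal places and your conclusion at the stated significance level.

Let group 1 = line 1, group 2 = line 2. H0: μ_1 = μ_2; H1: μ_1 ≠ μ_2 (two-sample pooled-variance t-test, two-sided).
s_p² = [(10−1)·1500² + (11−1)·1760²]/(10+11−2) = 2696110
t = (6380 − 6100)/√[2696110·(1/10 + 1/11)] = 0.390
df = n₁ + n₂ − 2 = 19
Two-sided p-value ≈ 0.7007
Since p ≈ 0.7007 > α = 0.02, fail to reject H0; the evidence is not statistically significant.

t = 0.390; fail to reject H0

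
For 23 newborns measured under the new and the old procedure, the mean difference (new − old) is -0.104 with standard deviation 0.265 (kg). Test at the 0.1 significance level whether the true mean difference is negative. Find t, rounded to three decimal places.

H0: μ_d = 0; H1: μ_d < 0 (paired t-test on the differences, left-tailed).
t = d̄/(s_d/√n) = -0.104/(0.265/√23) = -1.882
df = n − 1 = 22
p-value = P(T ≤ -1.882) ≈ 0.0366
Since p ≈ 0.0366 < α = 0.1, reject H0; the data support H1.

-1.882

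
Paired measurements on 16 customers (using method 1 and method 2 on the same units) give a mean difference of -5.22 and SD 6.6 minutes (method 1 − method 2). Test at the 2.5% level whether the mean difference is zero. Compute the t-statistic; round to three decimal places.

-3.164

H0: μ_d = 0; H1: μ_d ≠ 0 (paired t-test on the differences, two-sided).
t = d̄/(s_d/√n) = -5.22/(6.6/√16) = -3.164
df = n − 1 = 15
Two-sided p-value ≈ 0.006
Since p ≈ 0.006 < α = 0.025, reject H0; the evidence is statistically significant.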